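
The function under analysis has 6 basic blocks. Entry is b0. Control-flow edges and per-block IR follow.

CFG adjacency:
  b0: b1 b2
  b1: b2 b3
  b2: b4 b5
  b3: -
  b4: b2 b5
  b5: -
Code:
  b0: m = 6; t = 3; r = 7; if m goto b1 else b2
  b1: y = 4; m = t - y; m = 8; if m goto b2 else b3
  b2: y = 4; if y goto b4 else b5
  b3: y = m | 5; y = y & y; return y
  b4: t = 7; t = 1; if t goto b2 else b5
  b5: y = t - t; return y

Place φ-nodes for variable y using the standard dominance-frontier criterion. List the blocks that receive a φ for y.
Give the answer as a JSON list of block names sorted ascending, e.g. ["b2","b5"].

idom tree: b1←b0 b2←b0 b3←b1 b4←b2 b5←b2
Dom∩ at merges:
  b2: preds {b0,b1,b4}: {b0} ∩ {b0,b1} ∩ {b0,b2,b4} = {b0}; idom=b0
  b5: preds {b2,b4}: {b0,b2} ∩ {b0,b2,b4} = {b0,b2}; idom=b2

DF derivation:
  b2←b0: walk · to b0
  b2←b1: walk b1 to b0
  b2←b4: walk b4→b2 to b0
  b5←b2: walk · to b2
  b5←b4: walk b4 to b2
  b0 → ∅
  b1 → {b2}
  b2 → {b2}
  b3 → ∅
  b4 → {b2,b5}
  b5 → ∅

φ for y: defs {b1,b2,b3,b5}
  DF⁺ = {b2}

Answer: ["b2"]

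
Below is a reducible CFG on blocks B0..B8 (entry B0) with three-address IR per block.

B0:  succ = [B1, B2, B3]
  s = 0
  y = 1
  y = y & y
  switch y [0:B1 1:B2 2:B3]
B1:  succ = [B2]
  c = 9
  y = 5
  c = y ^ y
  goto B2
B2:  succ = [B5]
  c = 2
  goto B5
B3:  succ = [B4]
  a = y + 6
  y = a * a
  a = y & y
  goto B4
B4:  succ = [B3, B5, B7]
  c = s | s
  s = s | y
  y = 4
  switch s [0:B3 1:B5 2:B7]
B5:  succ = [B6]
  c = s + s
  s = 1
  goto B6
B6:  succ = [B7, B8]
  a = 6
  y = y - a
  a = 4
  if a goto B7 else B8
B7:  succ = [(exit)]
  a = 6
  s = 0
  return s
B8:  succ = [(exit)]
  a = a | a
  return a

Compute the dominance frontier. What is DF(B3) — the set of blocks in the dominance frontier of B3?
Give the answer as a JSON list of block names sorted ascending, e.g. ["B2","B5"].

idom tree: B1←B0 B2←B0 B3←B0 B4←B3 B5←B0 B6←B5 B7←B0 B8←B6
Join-block Dom:
  B2: preds {B0,B1}: {B0} ∩ {B0,B1} = {B0}; idom=B0
  B3: preds {B0,B4}: {B0} ∩ {B0,B3,B4} = {B0}; idom=B0
  B5: preds {B2,B4}: {B0,B2} ∩ {B0,B3,B4} = {B0}; idom=B0
  B7: preds {B4,B6}: {B0,B3,B4} ∩ {B0,B5,B6} = {B0}; idom=B0

Frontier:
  join B2 pred B0: · stop@B0
  join B2 pred B1: B1 stop@B0
  join B3 pred B0: · stop@B0
  join B3 pred B4: B4→B3 stop@B0
  join B5 pred B2: B2 stop@B0
  join B5 pred B4: B4→B3 stop@B0
  join B7 pred B4: B4→B3 stop@B0
  join B7 pred B6: B6→B5 stop@B0
  B0: DF=∅
  B1: DF={B2}
  B2: DF={B5}
  B3: DF={B3,B5,B7}
  B4: DF={B3,B5,B7}
  B5: DF={B7}
  B6: DF={B7}
  B7: DF=∅
  B8: DF=∅

DF(B3) = ["B3", "B5", "B7"]

Answer: ["B3", "B5", "B7"]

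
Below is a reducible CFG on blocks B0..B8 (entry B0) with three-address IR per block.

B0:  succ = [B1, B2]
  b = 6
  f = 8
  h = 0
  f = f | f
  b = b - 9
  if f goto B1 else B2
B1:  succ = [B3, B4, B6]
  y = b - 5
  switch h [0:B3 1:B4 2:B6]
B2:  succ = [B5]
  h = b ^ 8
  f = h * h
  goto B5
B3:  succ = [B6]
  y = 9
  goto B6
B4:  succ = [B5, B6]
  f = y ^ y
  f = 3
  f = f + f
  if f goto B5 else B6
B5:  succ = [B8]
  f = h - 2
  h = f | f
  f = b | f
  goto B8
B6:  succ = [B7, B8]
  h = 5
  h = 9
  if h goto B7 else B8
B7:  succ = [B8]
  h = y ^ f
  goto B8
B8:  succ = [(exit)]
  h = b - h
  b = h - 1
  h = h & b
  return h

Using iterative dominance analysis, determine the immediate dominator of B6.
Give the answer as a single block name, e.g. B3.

idom tree: B1←B0 B2←B0 B3←B1 B4←B1 B5←B0 B6←B1 B7←B6 B8←B0
Join-block Dom:
  B5: preds {B2,B4}: {B0,B2} ∩ {B0,B1,B4} = {B0}; idom=B0
  B6: preds {B1,B3,B4}: {B0,B1} ∩ {B0,B1,B3} ∩ {B0,B1,B4} = {B0,B1}; idom=B1
  B8: preds {B5,B6,B7}: {B0,B5} ∩ {B0,B1,B6} ∩ {B0,B1,B6,B7} = {B0}; idom=B0

idom(B6) = B1

Answer: B1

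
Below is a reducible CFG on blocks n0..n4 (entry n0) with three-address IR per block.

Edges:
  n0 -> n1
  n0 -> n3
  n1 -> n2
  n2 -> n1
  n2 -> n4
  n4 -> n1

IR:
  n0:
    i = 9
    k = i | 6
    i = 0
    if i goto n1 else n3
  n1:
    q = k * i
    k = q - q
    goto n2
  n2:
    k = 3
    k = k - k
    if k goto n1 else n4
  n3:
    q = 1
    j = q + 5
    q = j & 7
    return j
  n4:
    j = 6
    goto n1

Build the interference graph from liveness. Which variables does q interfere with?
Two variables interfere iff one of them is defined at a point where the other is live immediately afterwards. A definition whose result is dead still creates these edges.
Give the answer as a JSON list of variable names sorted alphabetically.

Block summaries:
  n0: def={i,k} ue=∅
  n1: def={k,q} ue={i,k}
  n2: def={k} ue=∅
  n3: def={j,q} ue=∅
  n4: def={j} ue=∅

Backward fixpoint:
  n0: in=∅ out={i,k}
  n1: in={i,k} out={i}
  n2: in={i} out={i,k}
  n3: in=∅ out=∅
  n4: in={i,k} out={i,k}

Conflict graph:
  i: {j,k,q}
  j: {i,k,q}
  k: {i,j}
  q: {i,j}

N(q) = ["i", "j"]

Answer: ["i", "j"]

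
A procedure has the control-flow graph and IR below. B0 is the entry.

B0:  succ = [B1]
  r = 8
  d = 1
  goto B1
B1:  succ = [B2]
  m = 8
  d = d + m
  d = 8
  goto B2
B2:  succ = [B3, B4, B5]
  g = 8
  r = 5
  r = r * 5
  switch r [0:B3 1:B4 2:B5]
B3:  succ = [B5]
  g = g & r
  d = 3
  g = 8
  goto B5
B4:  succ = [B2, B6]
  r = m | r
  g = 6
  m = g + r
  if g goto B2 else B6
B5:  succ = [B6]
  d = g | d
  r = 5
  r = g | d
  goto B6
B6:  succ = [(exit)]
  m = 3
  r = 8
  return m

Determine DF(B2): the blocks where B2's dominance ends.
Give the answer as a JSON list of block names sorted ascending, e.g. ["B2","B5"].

Answer: ["B2"]

Derivation:
idom tree: B1←B0 B2←B1 B3←B2 B4←B2 B5←B2 B6←B2
Dom∩ at merges:
  B2: preds {B1,B4}: {B0,B1} ∩ {B0,B1,B2,B4} = {B0,B1}; idom=B1
  B5: preds {B2,B3}: {B0,B1,B2} ∩ {B0,B1,B2,B3} = {B0,B1,B2}; idom=B2
  B6: preds {B4,B5}: {B0,B1,B2,B4} ∩ {B0,B1,B2,B5} = {B0,B1,B2}; idom=B2

DF walk-up:
  B2←B1: walk · to B1
  B2←B4: walk B4→B2 to B1
  B5←B2: walk · to B2
  B5←B3: walk B3 to B2
  B6←B4: walk B4 to B2
  B6←B5: walk B5 to B2
  B0 → ∅
  B1 → ∅
  B2 → {B2}
  B3 → {B5}
  B4 → {B2,B6}
  B5 → {B6}
  B6 → ∅

DF(B2) = ["B2"]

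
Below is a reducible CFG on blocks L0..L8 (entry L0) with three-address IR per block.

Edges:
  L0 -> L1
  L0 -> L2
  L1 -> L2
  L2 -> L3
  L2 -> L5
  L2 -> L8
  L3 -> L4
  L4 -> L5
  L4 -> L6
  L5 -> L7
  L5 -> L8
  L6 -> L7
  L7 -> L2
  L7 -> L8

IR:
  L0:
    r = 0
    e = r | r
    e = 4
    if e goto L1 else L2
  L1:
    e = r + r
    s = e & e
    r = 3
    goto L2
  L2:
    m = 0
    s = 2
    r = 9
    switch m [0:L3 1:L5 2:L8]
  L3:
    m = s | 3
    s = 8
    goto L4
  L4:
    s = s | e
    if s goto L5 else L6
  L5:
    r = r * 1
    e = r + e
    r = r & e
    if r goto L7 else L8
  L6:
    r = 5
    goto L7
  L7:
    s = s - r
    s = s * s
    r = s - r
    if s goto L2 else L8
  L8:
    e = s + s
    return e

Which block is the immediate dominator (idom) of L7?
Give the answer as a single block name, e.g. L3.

Answer: L2

Working:
idom tree: L1←L0 L2←L0 L3←L2 L4←L3 L5←L2 L6←L4 L7←L2 L8←L2
Dom at joins:
  L2: preds {L0,L1,L7}: {L0} ∩ {L0,L1} ∩ {L0,L2,L7} = {L0}; idom=L0
  L5: preds {L2,L4}: {L0,L2} ∩ {L0,L2,L3,L4} = {L0,L2}; idom=L2
  L7: preds {L5,L6}: {L0,L2,L5} ∩ {L0,L2,L3,L4,L6} = {L0,L2}; idom=L2
  L8: preds {L2,L5,L7}: {L0,L2} ∩ {L0,L2,L5} ∩ {L0,L2,L7} = {L0,L2}; idom=L2

idom(L7) = L2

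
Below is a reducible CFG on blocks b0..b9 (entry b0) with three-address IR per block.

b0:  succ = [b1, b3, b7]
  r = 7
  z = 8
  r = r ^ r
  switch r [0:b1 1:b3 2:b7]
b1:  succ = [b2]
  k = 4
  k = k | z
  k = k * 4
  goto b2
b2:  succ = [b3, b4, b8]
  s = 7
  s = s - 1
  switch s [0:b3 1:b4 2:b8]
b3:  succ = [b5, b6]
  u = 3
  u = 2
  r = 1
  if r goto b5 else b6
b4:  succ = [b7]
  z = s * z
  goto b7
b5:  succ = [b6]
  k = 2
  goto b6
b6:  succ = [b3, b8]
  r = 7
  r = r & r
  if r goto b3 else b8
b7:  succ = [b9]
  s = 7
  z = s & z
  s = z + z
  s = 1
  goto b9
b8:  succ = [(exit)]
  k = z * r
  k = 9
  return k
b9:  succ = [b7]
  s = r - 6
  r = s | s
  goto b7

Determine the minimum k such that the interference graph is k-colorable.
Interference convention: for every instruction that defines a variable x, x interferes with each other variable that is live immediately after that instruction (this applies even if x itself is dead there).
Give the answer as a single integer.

Answer: 3

Analysis:
Block summaries:
  b0: def={r,z} ue=∅
  b1: def={k} ue={z}
  b2: def={s} ue=∅
  b3: def={r,u} ue=∅
  b4: def={z} ue={s,z}
  b5: def={k} ue=∅
  b6: def={r} ue=∅
  b7: def={s,z} ue={z}
  b8: def={k} ue={r,z}
  b9: def={r,s} ue={r}

Live sets:
  b0 li=∅ lo={r,z}
  b1 li={r,z} lo={r,z}
  b2 li={r,z} lo={r,s,z}
  b3 li={z} lo={z}
  b4 li={r,s,z} lo={r,z}
  b5 li={z} lo={z}
  b6 li={z} lo={r,z}
  b7 li={r,z} lo={r,z}
  b8 li={r,z} lo=∅
  b9 li={r,z} lo={r,z}

Interfere edges:
  k: {r,z}
  r: {k,s,z}
  s: {r,z}
  u: {z}
  z: {k,r,s,u}

Registers:
  lower bound: {k,r,z} mutually conflict ⇒ χ ≥ 3
  3-colouring: R0={z}  R1={r,u}  R2={k,s}
  χ = 3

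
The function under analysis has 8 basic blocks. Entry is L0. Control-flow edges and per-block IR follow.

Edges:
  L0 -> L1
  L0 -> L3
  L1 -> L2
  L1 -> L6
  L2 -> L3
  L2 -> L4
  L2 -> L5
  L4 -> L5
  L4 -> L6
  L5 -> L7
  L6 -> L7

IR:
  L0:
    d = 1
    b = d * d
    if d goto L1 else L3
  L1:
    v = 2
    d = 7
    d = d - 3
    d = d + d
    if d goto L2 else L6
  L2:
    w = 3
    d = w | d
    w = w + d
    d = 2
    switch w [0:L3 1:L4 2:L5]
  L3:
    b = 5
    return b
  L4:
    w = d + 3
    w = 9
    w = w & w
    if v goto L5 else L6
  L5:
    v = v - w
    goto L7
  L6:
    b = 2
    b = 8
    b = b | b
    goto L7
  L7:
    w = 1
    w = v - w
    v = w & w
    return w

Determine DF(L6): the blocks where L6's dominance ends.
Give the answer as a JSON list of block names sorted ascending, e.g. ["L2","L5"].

Answer: ["L7"]

Working:
idom tree: L1←L0 L2←L1 L3←L0 L4←L2 L5←L2 L6←L1 L7←L1
Join-block Dom:
  L3: preds {L0,L2}: {L0} ∩ {L0,L1,L2} = {L0}; idom=L0
  L5: preds {L2,L4}: {L0,L1,L2} ∩ {L0,L1,L2,L4} = {L0,L1,L2}; idom=L2
  L6: preds {L1,L4}: {L0,L1} ∩ {L0,L1,L2,L4} = {L0,L1}; idom=L1
  L7: preds {L5,L6}: {L0,L1,L2,L5} ∩ {L0,L1,L6} = {L0,L1}; idom=L1

DF walk-up:
  join L3 pred L0: · stop@L0
  join L3 pred L2: L2→L1 stop@L0
  join L5 pred L2: · stop@L2
  join L5 pred L4: L4 stop@L2
  join L6 pred L1: · stop@L1
  join L6 pred L4: L4→L2 stop@L1
  join L7 pred L5: L5→L2 stop@L1
  join L7 pred L6: L6 stop@L1
  DF(L0)=∅
  DF(L1)={L3}
  DF(L2)={L3,L6,L7}
  DF(L3)=∅
  DF(L4)={L5,L6}
  DF(L5)={L7}
  DF(L6)={L7}
  DF(L7)=∅

DF(L6) = ["L7"]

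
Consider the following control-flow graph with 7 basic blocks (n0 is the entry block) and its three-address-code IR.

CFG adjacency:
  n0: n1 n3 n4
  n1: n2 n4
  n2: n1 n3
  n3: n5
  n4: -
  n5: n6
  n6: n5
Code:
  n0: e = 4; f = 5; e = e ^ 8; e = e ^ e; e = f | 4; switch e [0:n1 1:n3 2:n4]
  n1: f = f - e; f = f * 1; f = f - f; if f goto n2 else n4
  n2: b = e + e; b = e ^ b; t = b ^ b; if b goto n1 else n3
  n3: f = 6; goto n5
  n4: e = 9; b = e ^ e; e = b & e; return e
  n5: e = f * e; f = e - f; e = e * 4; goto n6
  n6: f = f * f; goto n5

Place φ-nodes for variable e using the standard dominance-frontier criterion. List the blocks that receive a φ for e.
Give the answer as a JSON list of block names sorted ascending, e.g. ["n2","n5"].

Answer: ["n5"]

Working:
idom tree: n1←n0 n2←n1 n3←n0 n4←n0 n5←n3 n6←n5
Join-block Dom:
  n1: preds {n0,n2}: {n0} ∩ {n0,n1,n2} = {n0}; idom=n0
  n3: preds {n0,n2}: {n0} ∩ {n0,n1,n2} = {n0}; idom=n0
  n4: preds {n0,n1}: {n0} ∩ {n0,n1} = {n0}; idom=n0
  n5: preds {n3,n6}: {n0,n3} ∩ {n0,n3,n5,n6} = {n0,n3}; idom=n3

Frontier:
  n1←n0: walk · to n0
  n1←n2: walk n2→n1 to n0
  n3←n0: walk · to n0
  n3←n2: walk n2→n1 to n0
  n4←n0: walk · to n0
  n4←n1: walk n1 to n0
  n5←n3: walk · to n3
  n5←n6: walk n6→n5 to n3
  DF(n0)=∅
  DF(n1)={n1,n3,n4}
  DF(n2)={n1,n3}
  DF(n3)=∅
  DF(n4)=∅
  DF(n5)={n5}
  DF(n6)={n5}

φ for e: defs {n0,n4,n5}
  DF⁺ = {n5}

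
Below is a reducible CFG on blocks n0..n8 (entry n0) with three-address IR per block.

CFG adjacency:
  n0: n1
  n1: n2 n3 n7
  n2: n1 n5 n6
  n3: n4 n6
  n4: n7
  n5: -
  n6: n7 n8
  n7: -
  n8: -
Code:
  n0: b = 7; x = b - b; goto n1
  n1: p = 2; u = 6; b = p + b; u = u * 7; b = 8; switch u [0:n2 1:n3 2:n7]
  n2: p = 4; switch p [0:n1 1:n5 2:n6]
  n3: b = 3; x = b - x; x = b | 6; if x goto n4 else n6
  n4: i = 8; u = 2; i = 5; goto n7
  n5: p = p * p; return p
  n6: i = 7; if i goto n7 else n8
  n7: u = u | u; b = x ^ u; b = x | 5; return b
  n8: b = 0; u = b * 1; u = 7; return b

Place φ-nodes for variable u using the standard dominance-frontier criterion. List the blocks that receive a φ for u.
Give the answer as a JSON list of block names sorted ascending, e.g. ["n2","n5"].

Answer: ["n1", "n7"]

Analysis:
idom tree: n1←n0 n2←n1 n3←n1 n4←n3 n5←n2 n6←n1 n7←n1 n8←n6
Join-block Dom:
  n1: preds {n0,n2}: {n0} ∩ {n0,n1,n2} = {n0}; idom=n0
  n6: preds {n2,n3}: {n0,n1,n2} ∩ {n0,n1,n3} = {n0,n1}; idom=n1
  n7: preds {n1,n4,n6}: {n0,n1} ∩ {n0,n1,n3,n4} ∩ {n0,n1,n6} = {n0,n1}; idom=n1

Frontier:
  n1←n0: walk · to n0
  n1←n2: walk n2→n1 to n0
  n6←n2: walk n2 to n1
  n6←n3: walk n3 to n1
  n7←n1: walk · to n1
  n7←n4: walk n4→n3 to n1
  n7←n6: walk n6 to n1
  n0 → ∅
  n1 → {n1}
  n2 → {n1,n6}
  n3 → {n6,n7}
  n4 → {n7}
  n5 → ∅
  n6 → {n7}
  n7 → ∅
  n8 → ∅

φ for u: defs {n1,n4,n7,n8}
  DF⁺ = {n1,n7}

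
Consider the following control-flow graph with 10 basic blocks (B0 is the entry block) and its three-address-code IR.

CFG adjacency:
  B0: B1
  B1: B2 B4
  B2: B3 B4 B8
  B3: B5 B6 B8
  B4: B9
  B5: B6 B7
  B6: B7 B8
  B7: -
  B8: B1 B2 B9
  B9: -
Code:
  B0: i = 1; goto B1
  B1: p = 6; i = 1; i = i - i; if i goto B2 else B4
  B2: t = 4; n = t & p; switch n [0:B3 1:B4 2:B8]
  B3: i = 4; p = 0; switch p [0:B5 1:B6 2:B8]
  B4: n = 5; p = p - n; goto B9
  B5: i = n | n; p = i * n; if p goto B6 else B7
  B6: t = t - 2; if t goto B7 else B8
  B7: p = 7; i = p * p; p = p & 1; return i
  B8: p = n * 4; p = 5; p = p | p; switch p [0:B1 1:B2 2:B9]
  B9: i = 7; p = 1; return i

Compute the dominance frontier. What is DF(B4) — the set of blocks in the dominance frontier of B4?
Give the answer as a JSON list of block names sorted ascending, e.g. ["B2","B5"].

Answer: ["B9"]

Derivation:
idom tree: B1←B0 B2←B1 B3←B2 B4←B1 B5←B3 B6←B3 B7←B3 B8←B2 B9←B1
Dom at joins:
  B1: preds {B0,B8}: {B0} ∩ {B0,B1,B2,B8} = {B0}; idom=B0
  B2: preds {B1,B8}: {B0,B1} ∩ {B0,B1,B2,B8} = {B0,B1}; idom=B1
  B4: preds {B1,B2}: {B0,B1} ∩ {B0,B1,B2} = {B0,B1}; idom=B1
  B6: preds {B3,B5}: {B0,B1,B2,B3} ∩ {B0,B1,B2,B3,B5} = {B0,B1,B2,B3}; idom=B3
  B7: preds {B5,B6}: {B0,B1,B2,B3,B5} ∩ {B0,B1,B2,B3,B6} = {B0,B1,B2,B3}; idom=B3
  B8: preds {B2,B3,B6}: {B0,B1,B2} ∩ {B0,B1,B2,B3} ∩ {B0,B1,B2,B3,B6} = {B0,B1,B2}; idom=B2
  B9: preds {B4,B8}: {B0,B1,B4} ∩ {B0,B1,B2,B8} = {B0,B1}; idom=B1

DF walk-up:
  B1←B0: walk · to B0
  B1←B8: walk B8→B2→B1 to B0
  B2←B1: walk · to B1
  B2←B8: walk B8→B2 to B1
  B4←B1: walk · to B1
  B4←B2: walk B2 to B1
  B6←B3: walk · to B3
  B6←B5: walk B5 to B3
  B7←B5: walk B5 to B3
  B7←B6: walk B6 to B3
  B8←B2: walk · to B2
  B8←B3: walk B3 to B2
  B8←B6: walk B6→B3 to B2
  B9←B4: walk B4 to B1
  B9←B8: walk B8→B2 to B1
  B0: DF=∅
  B1: DF={B1}
  B2: DF={B1,B2,B4,B9}
  B3: DF={B8}
  B4: DF={B9}
  B5: DF={B6,B7}
  B6: DF={B7,B8}
  B7: DF=∅
  B8: DF={B1,B2,B9}
  B9: DF=∅

DF(B4) = ["B9"]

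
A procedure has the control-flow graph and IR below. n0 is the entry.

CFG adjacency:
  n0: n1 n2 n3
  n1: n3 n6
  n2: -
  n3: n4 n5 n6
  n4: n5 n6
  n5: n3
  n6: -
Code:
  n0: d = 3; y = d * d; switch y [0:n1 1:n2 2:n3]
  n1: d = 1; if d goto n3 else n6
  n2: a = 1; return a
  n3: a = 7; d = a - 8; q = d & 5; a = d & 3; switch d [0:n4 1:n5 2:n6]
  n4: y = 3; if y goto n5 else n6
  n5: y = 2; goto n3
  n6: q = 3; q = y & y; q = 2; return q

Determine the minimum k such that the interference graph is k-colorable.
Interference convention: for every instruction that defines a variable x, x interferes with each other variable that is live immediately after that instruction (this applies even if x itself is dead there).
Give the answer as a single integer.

Per-block:
  n0: def={d,y} ue=∅
  n1: def={d} ue=∅
  n2: def={a} ue=∅
  n3: def={a,d,q} ue=∅
  n4: def={y} ue=∅
  n5: def={y} ue=∅
  n6: def={q} ue={y}

Live sets:
  n0 li=∅ lo={y}
  n1 li={y} lo={y}
  n2 li=∅ lo=∅
  n3 li={y} lo={y}
  n4 li=∅ lo={y}
  n5 li=∅ lo={y}
  n6 li={y} lo=∅

Interference:
  a — {d,y}
  d — {a,q,y}
  q — {d,y}
  y — {a,d,q}

Colouring:
  clique {a,d,y} ⇒ need ≥ 3
  3-colouring: R0={d}  R1={y}  R2={a,q}
  χ = 3

Answer: 3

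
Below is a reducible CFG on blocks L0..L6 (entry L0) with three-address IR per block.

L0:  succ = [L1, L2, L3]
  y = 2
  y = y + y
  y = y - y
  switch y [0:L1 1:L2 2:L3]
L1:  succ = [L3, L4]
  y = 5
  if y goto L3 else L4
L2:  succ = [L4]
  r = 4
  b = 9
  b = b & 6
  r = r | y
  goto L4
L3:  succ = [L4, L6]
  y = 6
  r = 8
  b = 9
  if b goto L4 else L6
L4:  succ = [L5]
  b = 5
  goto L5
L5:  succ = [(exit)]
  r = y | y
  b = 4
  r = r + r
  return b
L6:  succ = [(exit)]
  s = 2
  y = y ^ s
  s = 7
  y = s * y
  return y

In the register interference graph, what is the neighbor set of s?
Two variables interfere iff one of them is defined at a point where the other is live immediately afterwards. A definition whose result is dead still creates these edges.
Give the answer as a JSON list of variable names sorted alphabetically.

Block summaries:
  L0 def {y} use ∅
  L1 def {y} use ∅
  L2 def {b,r} use {y}
  L3 def {b,r,y} use ∅
  L4 def {b} use ∅
  L5 def {b,r} use {y}
  L6 def {s,y} use {y}

Live sets:
  L0: in=∅ out={y}
  L1: in=∅ out={y}
  L2: in={y} out={y}
  L3: in=∅ out={y}
  L4: in={y} out={y}
  L5: in={y} out=∅
  L6: in={y} out=∅

Conflict graph:
  b↔{r,y}
  r↔{b,y}
  s↔{y}
  y↔{b,r,s}

N(s) = ["y"]

Answer: ["y"]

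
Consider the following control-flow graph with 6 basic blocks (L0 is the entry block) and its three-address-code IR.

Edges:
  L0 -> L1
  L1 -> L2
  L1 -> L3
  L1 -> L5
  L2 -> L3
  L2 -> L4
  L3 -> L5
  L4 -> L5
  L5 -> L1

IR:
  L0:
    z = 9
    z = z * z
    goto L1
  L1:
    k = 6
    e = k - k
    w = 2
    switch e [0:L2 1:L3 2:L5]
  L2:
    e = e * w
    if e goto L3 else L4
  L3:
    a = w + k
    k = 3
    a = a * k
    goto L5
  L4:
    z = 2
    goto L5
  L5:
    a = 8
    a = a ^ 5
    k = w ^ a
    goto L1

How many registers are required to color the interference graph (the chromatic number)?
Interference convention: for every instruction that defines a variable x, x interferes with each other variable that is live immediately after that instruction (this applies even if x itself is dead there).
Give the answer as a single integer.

Answer: 3

Derivation:
def/use:
  L0 def {z} use ∅
  L1 def {e,k,w} use ∅
  L2 def {e} use {e,w}
  L3 def {a,k} use {k,w}
  L4 def {z} use ∅
  L5 def {a,k} use {w}

Liveness:
  L0 li=∅ lo=∅
  L1 li=∅ lo={e,k,w}
  L2 li={e,k,w} lo={k,w}
  L3 li={k,w} lo={w}
  L4 li={w} lo={w}
  L5 li={w} lo=∅

Interference:
  a↔{k,w}
  e↔{k,w}
  k↔{a,e,w}
  w↔{a,e,k,z}
  z↔{w}

Registers:
  clique {a,k,w} ⇒ need ≥ 3
  assign a→r2 e→r2 k→r1 w→r0 z→r1 — no edge inside a register ⇒ χ ≤ 3
  χ = 3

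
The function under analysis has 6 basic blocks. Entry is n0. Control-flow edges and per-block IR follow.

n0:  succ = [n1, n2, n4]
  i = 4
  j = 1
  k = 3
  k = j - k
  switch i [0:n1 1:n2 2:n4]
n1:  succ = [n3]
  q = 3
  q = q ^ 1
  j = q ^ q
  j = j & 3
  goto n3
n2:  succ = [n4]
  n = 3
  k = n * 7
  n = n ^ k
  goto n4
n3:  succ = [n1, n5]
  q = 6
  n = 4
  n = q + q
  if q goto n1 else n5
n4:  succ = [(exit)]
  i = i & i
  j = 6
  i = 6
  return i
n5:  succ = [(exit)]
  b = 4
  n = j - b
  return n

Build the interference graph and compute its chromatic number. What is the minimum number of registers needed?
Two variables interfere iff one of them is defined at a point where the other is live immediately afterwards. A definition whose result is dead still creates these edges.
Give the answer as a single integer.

Block summaries:
  n0: def={i,j,k} ue=∅
  n1: def={j,q} ue=∅
  n2: def={k,n} ue=∅
  n3: def={n,q} ue=∅
  n4: def={i,j} ue={i}
  n5: def={b,n} ue={j}

Live sets:
  n0: in=∅ out={i}
  n1: in=∅ out={j}
  n2: in={i} out={i}
  n3: in={j} out={j}
  n4: in={i} out=∅
  n5: in={j} out=∅

Interference:
  b: {j}
  i: {j,k,n}
  j: {b,i,k,n,q}
  k: {i,j,n}
  n: {i,j,k,q}
  q: {j,n}

Colouring:
  lower bound: {i,j,k,n} mutually conflict ⇒ χ ≥ 4
  4-colouring: R0={j}  R1={b,n}  R2={i,q}  R3={k}
  χ = 4

Answer: 4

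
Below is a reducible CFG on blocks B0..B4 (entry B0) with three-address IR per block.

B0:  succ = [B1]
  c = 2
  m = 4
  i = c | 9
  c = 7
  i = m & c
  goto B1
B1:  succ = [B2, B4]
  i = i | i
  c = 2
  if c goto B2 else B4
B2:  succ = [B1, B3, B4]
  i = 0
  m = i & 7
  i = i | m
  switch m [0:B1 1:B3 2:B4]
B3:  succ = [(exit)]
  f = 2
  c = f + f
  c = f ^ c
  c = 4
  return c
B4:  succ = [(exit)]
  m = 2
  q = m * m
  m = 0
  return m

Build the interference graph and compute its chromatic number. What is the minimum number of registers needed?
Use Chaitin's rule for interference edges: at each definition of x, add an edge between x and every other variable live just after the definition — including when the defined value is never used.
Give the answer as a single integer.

Per-block:
  B0: def={c,i,m} ue=∅
  B1: def={c,i} ue={i}
  B2: def={i,m} ue=∅
  B3: def={c,f} ue=∅
  B4: def={m,q} ue=∅

Backward fixpoint:
  B0 li=∅ lo={i}
  B1 li={i} lo=∅
  B2 li=∅ lo={i}
  B3 li=∅ lo=∅
  B4 li=∅ lo=∅

Interference:
  c: {f,m}
  f: {c}
  i: {m}
  m: {c,i}
  q: ∅

Chromatic number:
  lower bound: {c,f} mutually conflict ⇒ χ ≥ 2
  2-colouring: R0={c,i,q}  R1={f,m}
  χ = 2

Answer: 2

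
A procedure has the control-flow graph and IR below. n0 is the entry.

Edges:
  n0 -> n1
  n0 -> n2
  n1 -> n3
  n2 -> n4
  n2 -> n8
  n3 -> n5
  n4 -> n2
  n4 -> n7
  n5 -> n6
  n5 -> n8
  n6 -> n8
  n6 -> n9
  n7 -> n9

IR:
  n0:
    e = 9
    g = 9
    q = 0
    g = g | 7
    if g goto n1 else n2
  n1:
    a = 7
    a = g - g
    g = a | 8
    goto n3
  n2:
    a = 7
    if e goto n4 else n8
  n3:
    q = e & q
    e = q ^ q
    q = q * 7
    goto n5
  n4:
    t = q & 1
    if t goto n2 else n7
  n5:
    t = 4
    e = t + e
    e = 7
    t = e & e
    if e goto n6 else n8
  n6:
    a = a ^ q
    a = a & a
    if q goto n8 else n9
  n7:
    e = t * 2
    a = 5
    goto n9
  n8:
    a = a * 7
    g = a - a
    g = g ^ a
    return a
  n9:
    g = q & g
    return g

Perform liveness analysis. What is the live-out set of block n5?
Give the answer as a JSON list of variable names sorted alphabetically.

Answer: ["a", "g", "q"]

Analysis:
def/use:
  n0: {e,g,q} / ∅
  n1: {a,g} / {g}
  n2: {a} / {e}
  n3: {e,q} / {e,q}
  n4: {t} / {q}
  n5: {e,t} / {e}
  n6: {a} / {a,q}
  n7: {a,e} / {t}
  n8: {a,g} / {a}
  n9: {g} / {g,q}

Live sets:
  n0 li=∅ lo={e,g,q}
  n1 li={e,g,q} lo={a,e,g,q}
  n2 li={e,g,q} lo={a,e,g,q}
  n3 li={a,e,g,q} lo={a,e,g,q}
  n4 li={e,g,q} lo={e,g,q,t}
  n5 li={a,e,g,q} lo={a,g,q}
  n6 li={a,g,q} lo={a,g,q}
  n7 li={g,q,t} lo={g,q}
  n8 li={a} lo=∅
  n9 li={g,q} lo=∅

live-out(n5) = ["a", "g", "q"]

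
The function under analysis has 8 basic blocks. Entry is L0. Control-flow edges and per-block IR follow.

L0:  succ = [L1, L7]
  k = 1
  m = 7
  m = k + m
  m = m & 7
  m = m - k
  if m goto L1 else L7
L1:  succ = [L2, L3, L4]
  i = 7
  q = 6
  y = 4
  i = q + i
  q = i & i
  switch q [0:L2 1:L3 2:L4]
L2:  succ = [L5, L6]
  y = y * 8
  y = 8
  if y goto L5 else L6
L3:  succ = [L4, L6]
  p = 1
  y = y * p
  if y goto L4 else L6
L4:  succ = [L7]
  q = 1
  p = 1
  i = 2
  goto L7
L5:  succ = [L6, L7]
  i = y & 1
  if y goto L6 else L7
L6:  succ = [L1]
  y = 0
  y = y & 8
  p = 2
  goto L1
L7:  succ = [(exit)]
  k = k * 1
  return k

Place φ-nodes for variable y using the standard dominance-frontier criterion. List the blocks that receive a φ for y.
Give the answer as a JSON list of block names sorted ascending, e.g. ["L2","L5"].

idom tree: L1←L0 L2←L1 L3←L1 L4←L1 L5←L2 L6←L1 L7←L0
Join-block Dom:
  L1: preds {L0,L6}: {L0} ∩ {L0,L1,L6} = {L0}; idom=L0
  L4: preds {L1,L3}: {L0,L1} ∩ {L0,L1,L3} = {L0,L1}; idom=L1
  L6: preds {L2,L3,L5}: {L0,L1,L2} ∩ {L0,L1,L3} ∩ {L0,L1,L2,L5} = {L0,L1}; idom=L1
  L7: preds {L0,L4,L5}: {L0} ∩ {L0,L1,L4} ∩ {L0,L1,L2,L5} = {L0}; idom=L0

DF derivation:
  join L1 pred L0: · stop@L0
  join L1 pred L6: L6→L1 stop@L0
  join L4 pred L1: · stop@L1
  join L4 pred L3: L3 stop@L1
  join L6 pred L2: L2 stop@L1
  join L6 pred L3: L3 stop@L1
  join L6 pred L5: L5→L2 stop@L1
  join L7 pred L0: · stop@L0
  join L7 pred L4: L4→L1 stop@L0
  join L7 pred L5: L5→L2→L1 stop@L0
  DF(L0)=∅
  DF(L1)={L1,L7}
  DF(L2)={L6,L7}
  DF(L3)={L4,L6}
  DF(L4)={L7}
  DF(L5)={L6,L7}
  DF(L6)={L1}
  DF(L7)=∅

φ for y: defs {L1,L2,L3,L6}
  DF⁺ = {L1,L4,L6,L7}

Answer: ["L1", "L4", "L6", "L7"]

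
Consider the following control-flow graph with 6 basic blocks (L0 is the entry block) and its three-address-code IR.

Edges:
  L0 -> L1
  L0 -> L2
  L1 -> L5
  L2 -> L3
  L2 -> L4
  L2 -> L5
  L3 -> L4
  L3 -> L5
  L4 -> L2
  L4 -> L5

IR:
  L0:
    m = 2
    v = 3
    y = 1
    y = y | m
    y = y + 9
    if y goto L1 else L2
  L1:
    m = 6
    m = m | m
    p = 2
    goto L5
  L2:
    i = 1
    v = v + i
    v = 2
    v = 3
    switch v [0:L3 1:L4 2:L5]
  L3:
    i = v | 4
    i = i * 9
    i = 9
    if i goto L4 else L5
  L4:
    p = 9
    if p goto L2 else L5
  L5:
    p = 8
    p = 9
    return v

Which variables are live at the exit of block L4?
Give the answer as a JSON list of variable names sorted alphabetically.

Answer: ["v"]

Derivation:
Block summaries:
  L0 def {m,v,y} use ∅
  L1 def {m,p} use ∅
  L2 def {i,v} use {v}
  L3 def {i} use {v}
  L4 def {p} use ∅
  L5 def {p} use {v}

Liveness:
  live L0: ∅→{v}
  live L1: {v}→{v}
  live L2: {v}→{v}
  live L3: {v}→{v}
  live L4: {v}→{v}
  live L5: {v}→∅

live-out(L4) = ["v"]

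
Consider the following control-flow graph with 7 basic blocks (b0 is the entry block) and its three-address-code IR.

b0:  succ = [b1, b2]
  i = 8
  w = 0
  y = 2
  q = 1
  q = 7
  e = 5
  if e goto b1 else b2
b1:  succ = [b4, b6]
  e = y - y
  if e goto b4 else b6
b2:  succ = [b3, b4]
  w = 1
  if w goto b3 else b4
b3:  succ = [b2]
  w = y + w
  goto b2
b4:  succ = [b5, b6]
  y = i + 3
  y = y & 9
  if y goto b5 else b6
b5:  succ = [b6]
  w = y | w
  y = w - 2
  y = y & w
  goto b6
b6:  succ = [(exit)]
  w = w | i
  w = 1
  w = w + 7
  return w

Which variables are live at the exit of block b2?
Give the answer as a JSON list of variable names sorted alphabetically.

Block summaries:
  b0 def {e,i,q,w,y} use ∅
  b1 def {e} use {y}
  b2 def {w} use ∅
  b3 def {w} use {w,y}
  b4 def {y} use {i}
  b5 def {w,y} use {w,y}
  b6 def {w} use {i,w}

Backward fixpoint:
  b0: in=∅ out={i,w,y}
  b1: in={i,w,y} out={i,w}
  b2: in={i,y} out={i,w,y}
  b3: in={i,w,y} out={i,y}
  b4: in={i,w} out={i,w,y}
  b5: in={i,w,y} out={i,w}
  b6: in={i,w} out=∅

live-out(b2) = ["i", "w", "y"]

Answer: ["i", "w", "y"]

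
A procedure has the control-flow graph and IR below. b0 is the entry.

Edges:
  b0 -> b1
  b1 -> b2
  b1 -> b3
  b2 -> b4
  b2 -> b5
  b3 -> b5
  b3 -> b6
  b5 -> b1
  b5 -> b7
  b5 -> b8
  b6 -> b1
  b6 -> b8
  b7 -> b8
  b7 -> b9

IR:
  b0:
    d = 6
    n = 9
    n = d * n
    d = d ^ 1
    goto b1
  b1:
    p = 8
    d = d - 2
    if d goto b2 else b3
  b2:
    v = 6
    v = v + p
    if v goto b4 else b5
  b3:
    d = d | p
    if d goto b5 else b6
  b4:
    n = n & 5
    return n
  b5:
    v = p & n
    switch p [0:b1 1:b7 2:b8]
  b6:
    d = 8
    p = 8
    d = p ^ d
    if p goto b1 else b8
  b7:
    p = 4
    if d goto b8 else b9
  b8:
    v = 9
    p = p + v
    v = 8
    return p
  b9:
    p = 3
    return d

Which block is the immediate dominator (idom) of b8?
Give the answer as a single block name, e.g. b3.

Answer: b1

Analysis:
idom tree: b1←b0 b2←b1 b3←b1 b4←b2 b5←b1 b6←b3 b7←b5 b8←b1 b9←b7
Join-block Dom:
  b1: preds {b0,b5,b6}: {b0} ∩ {b0,b1,b5} ∩ {b0,b1,b3,b6} = {b0}; idom=b0
  b5: preds {b2,b3}: {b0,b1,b2} ∩ {b0,b1,b3} = {b0,b1}; idom=b1
  b8: preds {b5,b6,b7}: {b0,b1,b5} ∩ {b0,b1,b3,b6} ∩ {b0,b1,b5,b7} = {b0,b1}; idom=b1

idom(b8) = b1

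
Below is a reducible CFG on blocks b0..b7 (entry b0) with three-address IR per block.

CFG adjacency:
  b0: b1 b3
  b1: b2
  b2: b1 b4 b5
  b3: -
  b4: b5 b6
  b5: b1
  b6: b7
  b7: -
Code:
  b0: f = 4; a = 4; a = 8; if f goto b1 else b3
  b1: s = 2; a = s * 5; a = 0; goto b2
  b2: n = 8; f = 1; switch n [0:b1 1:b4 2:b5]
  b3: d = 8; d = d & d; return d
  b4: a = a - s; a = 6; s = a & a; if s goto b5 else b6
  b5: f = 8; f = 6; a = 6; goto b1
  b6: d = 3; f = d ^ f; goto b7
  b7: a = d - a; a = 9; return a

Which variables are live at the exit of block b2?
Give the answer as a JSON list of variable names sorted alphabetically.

Answer: ["a", "f", "s"]

Derivation:
Block summaries:
  b0 def {a,f} use ∅
  b1 def {a,s} use ∅
  b2 def {f,n} use ∅
  b3 def {d} use ∅
  b4 def {a,s} use {a,s}
  b5 def {a,f} use ∅
  b6 def {d,f} use {f}
  b7 def {a} use {a,d}

Live sets:
  live b0: ∅→∅
  live b1: ∅→{a,s}
  live b2: {a,s}→{a,f,s}
  live b3: ∅→∅
  live b4: {a,f,s}→{a,f}
  live b5: ∅→∅
  live b6: {a,f}→{a,d}
  live b7: {a,d}→∅

live-out(b2) = ["a", "f", "s"]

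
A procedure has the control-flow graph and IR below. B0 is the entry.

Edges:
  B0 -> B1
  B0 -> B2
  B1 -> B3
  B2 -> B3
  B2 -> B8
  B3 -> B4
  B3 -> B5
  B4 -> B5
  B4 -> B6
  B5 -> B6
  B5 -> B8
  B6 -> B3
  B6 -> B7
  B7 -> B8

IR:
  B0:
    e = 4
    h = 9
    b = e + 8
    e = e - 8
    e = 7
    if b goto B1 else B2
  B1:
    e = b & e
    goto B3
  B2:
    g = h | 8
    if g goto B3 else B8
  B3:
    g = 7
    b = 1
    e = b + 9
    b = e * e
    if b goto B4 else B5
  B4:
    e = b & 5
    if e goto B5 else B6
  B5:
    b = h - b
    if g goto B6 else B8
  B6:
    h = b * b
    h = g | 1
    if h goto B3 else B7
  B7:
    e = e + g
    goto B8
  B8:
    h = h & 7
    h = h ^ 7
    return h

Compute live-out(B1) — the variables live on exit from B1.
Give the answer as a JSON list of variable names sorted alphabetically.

Block summaries:
  B0: def={b,e,h} ue=∅
  B1: def={e} ue={b,e}
  B2: def={g} ue={h}
  B3: def={b,e,g} ue=∅
  B4: def={e} ue={b}
  B5: def={b} ue={b,g,h}
  B6: def={h} ue={b,g}
  B7: def={e} ue={e,g}
  B8: def={h} ue={h}

Live sets:
  B0: in=∅ out={b,e,h}
  B1: in={b,e,h} out={h}
  B2: in={h} out={h}
  B3: in={h} out={b,e,g,h}
  B4: in={b,g,h} out={b,e,g,h}
  B5: in={b,e,g,h} out={b,e,g,h}
  B6: in={b,e,g} out={e,g,h}
  B7: in={e,g,h} out={h}
  B8: in={h} out=∅

live-out(B1) = ["h"]

Answer: ["h"]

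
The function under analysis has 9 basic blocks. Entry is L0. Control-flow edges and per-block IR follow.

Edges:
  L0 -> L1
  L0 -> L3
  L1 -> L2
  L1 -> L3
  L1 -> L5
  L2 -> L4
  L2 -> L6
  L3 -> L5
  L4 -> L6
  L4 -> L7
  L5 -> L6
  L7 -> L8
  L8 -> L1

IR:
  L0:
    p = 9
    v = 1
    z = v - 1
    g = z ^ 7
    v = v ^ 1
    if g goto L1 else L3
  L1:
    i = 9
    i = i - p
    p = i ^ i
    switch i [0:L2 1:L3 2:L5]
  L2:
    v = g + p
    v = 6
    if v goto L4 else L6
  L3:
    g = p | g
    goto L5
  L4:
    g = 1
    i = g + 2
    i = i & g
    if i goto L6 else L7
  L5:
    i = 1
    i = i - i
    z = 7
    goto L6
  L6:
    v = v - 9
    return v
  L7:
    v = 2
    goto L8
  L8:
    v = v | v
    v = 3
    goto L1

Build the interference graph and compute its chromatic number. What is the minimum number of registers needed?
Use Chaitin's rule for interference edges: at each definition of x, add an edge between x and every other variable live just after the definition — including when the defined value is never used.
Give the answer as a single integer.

Per-block:
  L0: def={g,p,v,z} ue=∅
  L1: def={i,p} ue={p}
  L2: def={v} ue={g,p}
  L3: def={g} ue={g,p}
  L4: def={g,i} ue=∅
  L5: def={i,z} ue=∅
  L6: def={v} ue={v}
  L7: def={v} ue=∅
  L8: def={v} ue={v}

Backward fixpoint:
  L0: in=∅ out={g,p,v}
  L1: in={g,p,v} out={g,p,v}
  L2: in={g,p} out={p,v}
  L3: in={g,p,v} out={v}
  L4: in={p,v} out={g,p,v}
  L5: in={v} out={v}
  L6: in={v} out=∅
  L7: in={g,p} out={g,p,v}
  L8: in={g,p,v} out={g,p,v}

Interference:
  g↔{i,p,v}
  i↔{g,p,v}
  p↔{g,i,v,z}
  v↔{g,i,p,z}
  z↔{p,v}

Colouring:
  lower bound: {g,i,p,v} mutually conflict ⇒ χ ≥ 4
  4-colouring: c0={p}  c1={v}  c2={g,z}  c3={i}
  χ = 4

Answer: 4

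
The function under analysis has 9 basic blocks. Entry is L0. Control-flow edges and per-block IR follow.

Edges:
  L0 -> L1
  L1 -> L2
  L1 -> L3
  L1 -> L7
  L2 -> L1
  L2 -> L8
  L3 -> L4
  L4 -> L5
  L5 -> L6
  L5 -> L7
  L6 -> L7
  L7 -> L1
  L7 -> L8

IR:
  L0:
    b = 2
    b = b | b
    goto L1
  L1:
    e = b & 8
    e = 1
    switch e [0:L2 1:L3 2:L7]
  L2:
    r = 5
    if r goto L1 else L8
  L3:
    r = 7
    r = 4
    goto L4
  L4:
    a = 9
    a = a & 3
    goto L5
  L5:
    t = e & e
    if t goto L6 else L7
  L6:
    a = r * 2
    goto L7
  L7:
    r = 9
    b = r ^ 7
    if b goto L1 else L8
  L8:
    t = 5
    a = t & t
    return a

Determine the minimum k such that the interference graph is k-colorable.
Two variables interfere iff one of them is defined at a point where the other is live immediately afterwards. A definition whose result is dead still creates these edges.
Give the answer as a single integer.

Block summaries:
  L0: def={b} ue=∅
  L1: def={e} ue={b}
  L2: def={r} ue=∅
  L3: def={r} ue=∅
  L4: def={a} ue=∅
  L5: def={t} ue={e}
  L6: def={a} ue={r}
  L7: def={b,r} ue=∅
  L8: def={a,t} ue=∅

Live sets:
  L0 li=∅ lo={b}
  L1 li={b} lo={b,e}
  L2 li={b} lo={b}
  L3 li={e} lo={e,r}
  L4 li={e,r} lo={e,r}
  L5 li={e,r} lo={r}
  L6 li={r} lo=∅
  L7 li=∅ lo={b}
  L8 li=∅ lo=∅

Interfere edges:
  a: {e,r}
  b: {e,r}
  e: {a,b,r}
  r: {a,b,e,t}
  t: {r}

Registers:
  lower bound: {a,e,r} mutually conflict ⇒ χ ≥ 3
  assign a→r2 b→r2 e→r1 r→r0 t→r1 — no edge inside a register ⇒ χ ≤ 3
  χ = 3

Answer: 3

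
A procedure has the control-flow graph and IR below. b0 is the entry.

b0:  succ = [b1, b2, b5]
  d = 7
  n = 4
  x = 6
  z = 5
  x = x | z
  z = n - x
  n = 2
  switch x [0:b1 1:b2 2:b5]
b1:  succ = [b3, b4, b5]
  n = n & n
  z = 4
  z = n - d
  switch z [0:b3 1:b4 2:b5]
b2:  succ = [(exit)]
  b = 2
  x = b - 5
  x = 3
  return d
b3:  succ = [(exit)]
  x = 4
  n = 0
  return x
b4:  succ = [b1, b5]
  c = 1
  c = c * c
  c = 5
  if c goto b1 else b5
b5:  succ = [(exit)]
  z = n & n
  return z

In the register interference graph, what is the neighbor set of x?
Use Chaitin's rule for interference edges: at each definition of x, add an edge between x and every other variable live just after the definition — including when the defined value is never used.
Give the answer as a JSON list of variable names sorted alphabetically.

def/use:
  b0: def={d,n,x,z} ue=∅
  b1: def={n,z} ue={d,n}
  b2: def={b,x} ue={d}
  b3: def={n,x} ue=∅
  b4: def={c} ue=∅
  b5: def={z} ue={n}

Liveness:
  b0: in=∅ out={d,n}
  b1: in={d,n} out={d,n}
  b2: in={d} out=∅
  b3: in=∅ out=∅
  b4: in={d,n} out={d,n}
  b5: in={n} out=∅

Interfere edges:
  b — {d}
  c — {d,n}
  d — {b,c,n,x,z}
  n — {c,d,x,z}
  x — {d,n,z}
  z — {d,n,x}

N(x) = ["d", "n", "z"]

Answer: ["d", "n", "z"]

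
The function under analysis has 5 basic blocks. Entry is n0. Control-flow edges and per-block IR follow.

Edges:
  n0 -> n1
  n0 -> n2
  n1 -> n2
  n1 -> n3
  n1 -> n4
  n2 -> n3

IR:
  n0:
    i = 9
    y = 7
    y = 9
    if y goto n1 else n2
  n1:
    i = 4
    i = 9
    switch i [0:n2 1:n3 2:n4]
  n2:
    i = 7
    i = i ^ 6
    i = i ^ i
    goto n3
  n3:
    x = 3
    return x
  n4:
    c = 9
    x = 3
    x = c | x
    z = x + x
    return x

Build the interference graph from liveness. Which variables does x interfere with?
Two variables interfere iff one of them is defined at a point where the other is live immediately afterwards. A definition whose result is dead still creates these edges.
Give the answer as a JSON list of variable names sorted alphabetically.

def/use:
  n0 def {i,y} use ∅
  n1 def {i} use ∅
  n2 def {i} use ∅
  n3 def {x} use ∅
  n4 def {c,x,z} use ∅

Live sets:
  live n0: ∅→∅
  live n1: ∅→∅
  live n2: ∅→∅
  live n3: ∅→∅
  live n4: ∅→∅

Conflict graph:
  c — {x}
  i — ∅
  x — {c,z}
  y — ∅
  z — {x}

N(x) = ["c", "z"]

Answer: ["c", "z"]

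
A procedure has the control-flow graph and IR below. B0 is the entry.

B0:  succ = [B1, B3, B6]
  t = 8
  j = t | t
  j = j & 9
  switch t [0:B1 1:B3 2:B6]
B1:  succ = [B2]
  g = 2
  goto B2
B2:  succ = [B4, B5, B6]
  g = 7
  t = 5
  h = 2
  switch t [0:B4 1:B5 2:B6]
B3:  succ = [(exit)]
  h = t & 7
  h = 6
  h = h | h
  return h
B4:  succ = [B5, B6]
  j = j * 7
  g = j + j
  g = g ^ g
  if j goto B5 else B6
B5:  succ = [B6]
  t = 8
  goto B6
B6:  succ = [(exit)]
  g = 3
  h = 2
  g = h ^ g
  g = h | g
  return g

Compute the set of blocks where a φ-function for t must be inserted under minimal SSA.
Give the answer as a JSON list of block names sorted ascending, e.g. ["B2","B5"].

Answer: ["B6"]

Working:
idom tree: B1←B0 B2←B1 B3←B0 B4←B2 B5←B2 B6←B0
Dom∩ at merges:
  B5: preds {B2,B4}: {B0,B1,B2} ∩ {B0,B1,B2,B4} = {B0,B1,B2}; idom=B2
  B6: preds {B0,B2,B4,B5}: {B0} ∩ {B0,B1,B2} ∩ {B0,B1,B2,B4} ∩ {B0,B1,B2,B5} = {B0}; idom=B0

DF derivation:
  B5←B2: walk · to B2
  B5←B4: walk B4 to B2
  B6←B0: walk · to B0
  B6←B2: walk B2→B1 to B0
  B6←B4: walk B4→B2→B1 to B0
  B6←B5: walk B5→B2→B1 to B0
  DF(B0)=∅
  DF(B1)={B6}
  DF(B2)={B6}
  DF(B3)=∅
  DF(B4)={B5,B6}
  DF(B5)={B6}
  DF(B6)=∅

φ for t: defs {B0,B2,B5}
  DF⁺ = {B6}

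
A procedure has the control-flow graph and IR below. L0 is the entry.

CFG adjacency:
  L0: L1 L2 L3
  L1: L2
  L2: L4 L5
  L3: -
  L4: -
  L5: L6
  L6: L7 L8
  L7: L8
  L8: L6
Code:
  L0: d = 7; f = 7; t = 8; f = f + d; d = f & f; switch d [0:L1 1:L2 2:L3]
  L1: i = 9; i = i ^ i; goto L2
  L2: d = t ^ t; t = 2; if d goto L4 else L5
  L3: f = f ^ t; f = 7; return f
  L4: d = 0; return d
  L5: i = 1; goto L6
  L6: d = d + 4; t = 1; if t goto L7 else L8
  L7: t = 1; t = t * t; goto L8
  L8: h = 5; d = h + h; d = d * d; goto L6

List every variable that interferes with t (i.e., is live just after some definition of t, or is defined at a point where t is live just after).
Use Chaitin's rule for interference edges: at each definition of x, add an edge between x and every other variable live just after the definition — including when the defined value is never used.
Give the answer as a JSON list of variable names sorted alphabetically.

Answer: ["d", "f", "i"]

Derivation:
def/use:
  L0: {d,f,t} / ∅
  L1: {i} / ∅
  L2: {d,t} / {t}
  L3: {f} / {f,t}
  L4: {d} / ∅
  L5: {i} / ∅
  L6: {d,t} / {d}
  L7: {t} / ∅
  L8: {d,h} / ∅

Liveness:
  L0 li=∅ lo={f,t}
  L1 li={t} lo={t}
  L2 li={t} lo={d}
  L3 li={f,t} lo=∅
  L4 li=∅ lo=∅
  L5 li={d} lo={d}
  L6 li={d} lo=∅
  L7 li=∅ lo=∅
  L8 li=∅ lo={d}

Interfere edges:
  d: {f,i,t}
  f: {d,t}
  h: ∅
  i: {d,t}
  t: {d,f,i}

N(t) = ["d", "f", "i"]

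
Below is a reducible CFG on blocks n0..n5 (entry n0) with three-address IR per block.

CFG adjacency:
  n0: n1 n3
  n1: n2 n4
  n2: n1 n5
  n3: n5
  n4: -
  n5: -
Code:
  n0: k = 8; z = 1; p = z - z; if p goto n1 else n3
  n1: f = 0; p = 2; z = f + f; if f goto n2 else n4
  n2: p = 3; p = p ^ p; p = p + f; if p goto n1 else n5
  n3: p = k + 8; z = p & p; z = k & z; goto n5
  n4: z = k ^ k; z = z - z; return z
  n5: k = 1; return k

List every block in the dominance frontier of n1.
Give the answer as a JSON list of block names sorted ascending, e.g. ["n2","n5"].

Answer: ["n1", "n5"]

Analysis:
idom tree: n1←n0 n2←n1 n3←n0 n4←n1 n5←n0
Dom at joins:
  n1: preds {n0,n2}: {n0} ∩ {n0,n1,n2} = {n0}; idom=n0
  n5: preds {n2,n3}: {n0,n1,n2} ∩ {n0,n3} = {n0}; idom=n0

DF walk-up:
  n1←n0: walk · to n0
  n1←n2: walk n2→n1 to n0
  n5←n2: walk n2→n1 to n0
  n5←n3: walk n3 to n0
  DF(n0)=∅
  DF(n1)={n1,n5}
  DF(n2)={n1,n5}
  DF(n3)={n5}
  DF(n4)=∅
  DF(n5)=∅

DF(n1) = ["n1", "n5"]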